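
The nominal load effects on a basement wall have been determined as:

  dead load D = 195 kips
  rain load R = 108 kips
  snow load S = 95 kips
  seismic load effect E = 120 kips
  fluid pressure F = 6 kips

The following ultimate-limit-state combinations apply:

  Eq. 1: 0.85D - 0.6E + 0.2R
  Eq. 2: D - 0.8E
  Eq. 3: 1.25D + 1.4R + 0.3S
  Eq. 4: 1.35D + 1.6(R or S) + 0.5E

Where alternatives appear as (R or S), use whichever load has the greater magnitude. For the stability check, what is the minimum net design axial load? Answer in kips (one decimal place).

(R or S) → R = 108 kips.
Eq. 1: 0.85(195) - 0.6(120) + 0.2(108) = 115.4
Eq. 2: 1.0(195) - 0.8(120) = 99.0
Eq. 3: 1.25(195) + 1.4(108) + 0.3(95) = 423.5
Eq. 4: 1.35(195) + 1.6(108) + 0.5(120) = 496.1
Combination 2 gives the minimum: 99.0 kips.

99.0 kips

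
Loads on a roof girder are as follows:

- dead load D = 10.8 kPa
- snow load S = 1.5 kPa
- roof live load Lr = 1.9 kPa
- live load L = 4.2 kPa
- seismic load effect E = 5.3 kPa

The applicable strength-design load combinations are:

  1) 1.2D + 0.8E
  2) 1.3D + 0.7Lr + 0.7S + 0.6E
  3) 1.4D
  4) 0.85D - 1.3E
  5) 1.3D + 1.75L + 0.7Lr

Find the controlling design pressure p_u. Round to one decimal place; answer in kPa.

22.7 kPa

1) 1.2(10.8) + 0.8(5.3) = 13.0 + 4.2 = 17.2
2) 1.3(10.8) + 0.7(1.9) + 0.7(1.5) + 0.6(5.3) = 14.0 + 1.3 + 1.1 + 3.2 = 19.6
3) 1.4(10.8) = 15.1
4) 0.85(10.8) - 1.3(5.3) = 9.2 - 6.9 = 2.3
5) 1.3(10.8) + 1.75(4.2) + 0.7(1.9) = 14.0 + 7.4 + 1.3 = 22.7
Combination 5 governs: p_u = 22.7 kPa.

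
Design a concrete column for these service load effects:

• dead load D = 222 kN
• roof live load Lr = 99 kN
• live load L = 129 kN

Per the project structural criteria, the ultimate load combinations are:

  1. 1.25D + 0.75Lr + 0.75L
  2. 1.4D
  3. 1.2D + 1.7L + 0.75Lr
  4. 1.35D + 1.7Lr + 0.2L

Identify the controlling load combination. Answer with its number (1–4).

Combination 3

1. 1.25(222) + 0.75(99) + 0.75(129) = 448.5
2. 1.4(222) = 310.8
3. 1.2(222) + 1.7(129) + 0.75(99) = 266.4 + 219.3 + 74.3 = 560.0
4. 1.35(222) + 1.7(99) + 0.2(129) = 299.7 + 168.3 + 25.8 = 493.8
The largest value is 560.0 kN from combination 3.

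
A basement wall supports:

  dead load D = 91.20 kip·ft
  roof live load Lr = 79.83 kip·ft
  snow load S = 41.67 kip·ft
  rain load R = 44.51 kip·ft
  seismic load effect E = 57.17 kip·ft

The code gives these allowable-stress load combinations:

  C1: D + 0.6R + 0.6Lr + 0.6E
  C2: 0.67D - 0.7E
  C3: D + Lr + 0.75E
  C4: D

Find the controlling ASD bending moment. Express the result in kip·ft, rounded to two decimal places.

213.91 kip·ft

C1: 1.0(91.20) + 0.6(44.51) + 0.6(79.83) + 0.6(57.17) = 91.20 + 26.71 + 47.90 + 34.30 = 200.11
C2: 0.67(91.20) - 0.7(57.17) = 21.09
C3: 1.0(91.20) + 1.0(79.83) + 0.75(57.17) = 91.20 + 79.83 + 42.88 = 213.91
C4: 1.0(91.20) = 91.20
The controlling combination is 3, giving 213.91 kip·ft.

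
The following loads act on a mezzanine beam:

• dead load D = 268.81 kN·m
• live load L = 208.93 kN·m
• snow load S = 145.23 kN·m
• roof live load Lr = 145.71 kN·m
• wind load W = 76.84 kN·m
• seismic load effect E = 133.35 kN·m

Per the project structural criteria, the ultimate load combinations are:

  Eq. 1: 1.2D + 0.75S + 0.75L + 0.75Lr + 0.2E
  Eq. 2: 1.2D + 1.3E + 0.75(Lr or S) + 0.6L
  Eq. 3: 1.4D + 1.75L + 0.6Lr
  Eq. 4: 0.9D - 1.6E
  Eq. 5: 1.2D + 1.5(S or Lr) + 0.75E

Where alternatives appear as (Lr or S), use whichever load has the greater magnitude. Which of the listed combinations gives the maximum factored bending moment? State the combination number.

(Lr or S) → Lr = 145.71 kN·m; (S or Lr) → Lr = 145.71 kN·m.
Eq. 1: 1.2(268.81) + 0.75(145.23) + 0.75(208.93) + 0.75(145.71) + 0.2(133.35) = 322.57 + 108.92 + 156.70 + 109.28 + 26.67 = 724.14
Eq. 2: 1.2(268.81) + 1.3(133.35) + 0.75(145.71) + 0.6(208.93) = 322.57 + 173.36 + 109.28 + 125.36 = 730.57
Eq. 3: 1.4(268.81) + 1.75(208.93) + 0.6(145.71) = 376.33 + 365.63 + 87.43 = 829.39
Eq. 4: 0.9(268.81) - 1.6(133.35) = 241.93 - 213.36 = 28.57
Eq. 5: 1.2(268.81) + 1.5(145.71) + 0.75(133.35) = 322.57 + 218.57 + 100.01 = 641.15
The largest value is 829.39 kN·m from combination 3.

Combination 3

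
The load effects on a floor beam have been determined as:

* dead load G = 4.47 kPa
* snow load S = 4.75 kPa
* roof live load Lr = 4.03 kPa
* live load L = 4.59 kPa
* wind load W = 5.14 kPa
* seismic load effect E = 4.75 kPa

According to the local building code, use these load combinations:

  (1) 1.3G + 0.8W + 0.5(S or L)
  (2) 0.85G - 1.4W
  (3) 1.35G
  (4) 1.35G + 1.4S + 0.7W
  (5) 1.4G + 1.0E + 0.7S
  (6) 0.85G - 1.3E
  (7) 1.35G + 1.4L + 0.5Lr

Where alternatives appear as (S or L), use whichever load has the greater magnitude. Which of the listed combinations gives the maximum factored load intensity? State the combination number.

Combination 4

(S or L) → S = 4.75 kPa.
(1) 1.3(4.47) + 0.8(5.14) + 0.5(4.75) = 5.81 + 4.11 + 2.38 = 12.30
(2) 0.85(4.47) - 1.4(5.14) = 3.80 - 7.20 = -3.40
(3) 1.35(4.47) = 6.03
(4) 1.35(4.47) + 1.4(4.75) + 0.7(5.14) = 6.03 + 6.65 + 3.60 = 16.28
(5) 1.4(4.47) + 1.0(4.75) + 0.7(4.75) = 14.33
(6) 0.85(4.47) - 1.3(4.75) = 3.80 - 6.18 = -2.38
(7) 1.35(4.47) + 1.4(4.59) + 0.5(4.03) = 6.03 + 6.43 + 2.02 = 14.48
The largest value is 16.28 kPa from combination 4.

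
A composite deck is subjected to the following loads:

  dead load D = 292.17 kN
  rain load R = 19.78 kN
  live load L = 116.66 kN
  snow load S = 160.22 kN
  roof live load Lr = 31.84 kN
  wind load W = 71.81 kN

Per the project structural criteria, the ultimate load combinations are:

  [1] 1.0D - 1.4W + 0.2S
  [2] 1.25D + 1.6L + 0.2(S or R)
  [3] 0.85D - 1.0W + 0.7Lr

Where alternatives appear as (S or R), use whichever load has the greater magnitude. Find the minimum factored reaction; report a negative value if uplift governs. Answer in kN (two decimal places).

198.82 kN

(S or R) → S = 160.22 kN.
[1] 1.0(292.17) - 1.4(71.81) + 0.2(160.22) = 292.17 - 100.53 + 32.04 = 223.68
[2] 1.25(292.17) + 1.6(116.66) + 0.2(160.22) = 365.21 + 186.66 + 32.04 = 583.91
[3] 0.85(292.17) - 1.0(71.81) + 0.7(31.84) = 248.34 - 71.81 + 22.29 = 198.82
Combination 3 gives the minimum: 198.82 kN.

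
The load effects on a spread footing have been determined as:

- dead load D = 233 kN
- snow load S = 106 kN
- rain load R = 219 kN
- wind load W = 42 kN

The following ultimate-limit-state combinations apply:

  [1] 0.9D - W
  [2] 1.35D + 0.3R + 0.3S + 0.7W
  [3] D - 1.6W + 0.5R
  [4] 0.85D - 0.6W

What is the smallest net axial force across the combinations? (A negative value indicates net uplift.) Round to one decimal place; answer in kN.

167.7 kN

[1] 0.9(233) - 1.0(42) = 167.7
[2] 1.35(233) + 0.3(219) + 0.3(106) + 0.7(42) = 441.5
[3] 1.0(233) - 1.6(42) + 0.5(219) = 275.3
[4] 0.85(233) - 0.6(42) = 172.9
Combination 1 gives the minimum: 167.7 kN.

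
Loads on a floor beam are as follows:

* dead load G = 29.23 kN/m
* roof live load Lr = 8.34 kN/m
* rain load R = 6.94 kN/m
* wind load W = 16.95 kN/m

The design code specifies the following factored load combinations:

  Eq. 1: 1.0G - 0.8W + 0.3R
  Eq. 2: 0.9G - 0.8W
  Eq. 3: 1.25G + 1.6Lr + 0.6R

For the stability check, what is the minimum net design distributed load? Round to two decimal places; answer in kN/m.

12.75 kN/m

Eq. 1: 1.0(29.23) - 0.8(16.95) + 0.3(6.94) = 29.23 - 13.56 + 2.08 = 17.75
Eq. 2: 0.9(29.23) - 0.8(16.95) = 26.31 - 13.56 = 12.75
Eq. 3: 1.25(29.23) + 1.6(8.34) + 0.6(6.94) = 54.05
Combination 2 gives the minimum: 12.75 kN/m.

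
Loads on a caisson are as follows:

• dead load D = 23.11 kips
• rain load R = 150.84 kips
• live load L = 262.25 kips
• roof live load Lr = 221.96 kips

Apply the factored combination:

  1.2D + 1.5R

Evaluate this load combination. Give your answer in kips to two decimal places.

253.99 kips

1.2(23.11) + 1.5(150.84) = 27.73 + 226.26 = 253.99
P_u = 253.99 kips.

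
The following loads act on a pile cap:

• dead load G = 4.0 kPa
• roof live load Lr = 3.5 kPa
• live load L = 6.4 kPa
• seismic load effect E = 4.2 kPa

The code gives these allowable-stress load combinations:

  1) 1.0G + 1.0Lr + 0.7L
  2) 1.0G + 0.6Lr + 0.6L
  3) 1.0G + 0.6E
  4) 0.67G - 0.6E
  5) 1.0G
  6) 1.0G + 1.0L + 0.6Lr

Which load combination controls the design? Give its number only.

1) 1.0(4.0) + 1.0(3.5) + 0.7(6.4) = 4.0 + 3.5 + 4.5 = 12.0
2) 1.0(4.0) + 0.6(3.5) + 0.6(6.4) = 4.0 + 2.1 + 3.8 = 9.9
3) 1.0(4.0) + 0.6(4.2) = 4.0 + 2.5 = 6.5
4) 0.67(4.0) - 0.6(4.2) = 2.7 - 2.5 = 0.2
5) 1.0(4.0) = 4.0
6) 1.0(4.0) + 1.0(6.4) + 0.6(3.5) = 4.0 + 6.4 + 2.1 = 12.5
The largest value is 12.5 kPa from combination 6.

Combination 6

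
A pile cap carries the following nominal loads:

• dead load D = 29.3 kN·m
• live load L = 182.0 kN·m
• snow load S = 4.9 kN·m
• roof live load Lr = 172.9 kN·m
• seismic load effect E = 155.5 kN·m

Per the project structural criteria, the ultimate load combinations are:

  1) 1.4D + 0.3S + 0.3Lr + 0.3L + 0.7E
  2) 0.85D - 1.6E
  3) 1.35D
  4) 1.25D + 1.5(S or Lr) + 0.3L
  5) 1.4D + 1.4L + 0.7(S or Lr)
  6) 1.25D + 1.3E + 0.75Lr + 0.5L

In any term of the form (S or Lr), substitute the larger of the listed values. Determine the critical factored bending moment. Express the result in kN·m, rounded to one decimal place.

459.5 kN·m

(S or Lr) → Lr = 172.9 kN·m.
1) 1.4(29.3) + 0.3(4.9) + 0.3(172.9) + 0.3(182.0) + 0.7(155.5) = 257.8
2) 0.85(29.3) - 1.6(155.5) = 24.9 - 248.8 = -223.9
3) 1.35(29.3) = 39.6
4) 1.25(29.3) + 1.5(172.9) + 0.3(182.0) = 36.6 + 259.4 + 54.6 = 350.6
5) 1.4(29.3) + 1.4(182.0) + 0.7(172.9) = 416.9
6) 1.25(29.3) + 1.3(155.5) + 0.75(172.9) + 0.5(182.0) = 36.6 + 202.2 + 129.7 + 91.0 = 459.5
Maximum is from combination 6.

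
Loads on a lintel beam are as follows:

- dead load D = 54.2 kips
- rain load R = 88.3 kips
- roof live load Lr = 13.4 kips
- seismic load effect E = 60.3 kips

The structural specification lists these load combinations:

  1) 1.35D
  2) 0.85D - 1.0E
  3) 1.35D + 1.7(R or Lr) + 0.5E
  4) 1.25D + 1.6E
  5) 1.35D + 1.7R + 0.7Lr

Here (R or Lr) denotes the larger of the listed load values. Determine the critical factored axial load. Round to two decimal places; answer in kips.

(R or Lr) → R = 88.3 kips.
1) 1.35(54.2) = 73.17
2) 0.85(54.2) - 1.0(60.3) = 46.07 - 60.30 = -14.23
3) 1.35(54.2) + 1.7(88.3) + 0.5(60.3) = 73.17 + 150.11 + 30.15 = 253.43
4) 1.25(54.2) + 1.6(60.3) = 67.75 + 96.48 = 164.23
5) 1.35(54.2) + 1.7(88.3) + 0.7(13.4) = 73.17 + 150.11 + 9.38 = 232.66
The controlling combination is 3, giving 253.43 kips.

253.43 kips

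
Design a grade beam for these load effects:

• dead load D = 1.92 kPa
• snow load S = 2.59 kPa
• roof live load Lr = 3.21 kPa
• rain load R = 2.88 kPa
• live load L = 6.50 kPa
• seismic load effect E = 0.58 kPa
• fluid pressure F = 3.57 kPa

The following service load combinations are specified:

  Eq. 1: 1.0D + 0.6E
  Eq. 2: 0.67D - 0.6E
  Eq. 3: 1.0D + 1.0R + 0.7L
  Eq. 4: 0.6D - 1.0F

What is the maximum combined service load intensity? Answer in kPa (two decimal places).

9.35 kPa

Eq. 1: 1.0(1.92) + 0.6(0.58) = 1.92 + 0.35 = 2.27
Eq. 2: 0.67(1.92) - 0.6(0.58) = 1.29 - 0.35 = 0.94
Eq. 3: 1.0(1.92) + 1.0(2.88) + 0.7(6.50) = 1.92 + 2.88 + 4.55 = 9.35
Eq. 4: 0.6(1.92) - 1.0(3.57) = 1.15 - 3.57 = -2.42
Maximum is from combination 3.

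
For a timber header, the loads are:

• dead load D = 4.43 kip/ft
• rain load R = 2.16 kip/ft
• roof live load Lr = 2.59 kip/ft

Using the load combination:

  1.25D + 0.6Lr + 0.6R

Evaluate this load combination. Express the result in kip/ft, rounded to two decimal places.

1.25(4.43) + 0.6(2.59) + 0.6(2.16) = 8.39
w_u = 8.39 kip/ft.

8.39 kip/ft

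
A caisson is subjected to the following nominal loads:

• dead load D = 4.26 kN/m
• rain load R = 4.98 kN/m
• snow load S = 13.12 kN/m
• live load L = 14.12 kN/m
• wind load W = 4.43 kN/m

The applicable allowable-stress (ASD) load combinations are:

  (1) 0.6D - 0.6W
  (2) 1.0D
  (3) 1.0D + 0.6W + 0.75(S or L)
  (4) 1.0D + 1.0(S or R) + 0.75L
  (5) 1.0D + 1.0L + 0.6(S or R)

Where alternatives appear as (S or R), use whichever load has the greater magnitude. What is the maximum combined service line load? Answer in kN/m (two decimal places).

(S or L) → L = 14.12 kN/m; (S or R) → S = 13.12 kN/m.
(1) 0.6(4.26) - 0.6(4.43) = -0.10
(2) 1.0(4.26) = 4.26
(3) 1.0(4.26) + 0.6(4.43) + 0.75(14.12) = 17.51
(4) 1.0(4.26) + 1.0(13.12) + 0.75(14.12) = 27.97
(5) 1.0(4.26) + 1.0(14.12) + 0.6(13.12) = 26.25
Combination 4 governs: w = 27.97 kN/m.

27.97 kN/m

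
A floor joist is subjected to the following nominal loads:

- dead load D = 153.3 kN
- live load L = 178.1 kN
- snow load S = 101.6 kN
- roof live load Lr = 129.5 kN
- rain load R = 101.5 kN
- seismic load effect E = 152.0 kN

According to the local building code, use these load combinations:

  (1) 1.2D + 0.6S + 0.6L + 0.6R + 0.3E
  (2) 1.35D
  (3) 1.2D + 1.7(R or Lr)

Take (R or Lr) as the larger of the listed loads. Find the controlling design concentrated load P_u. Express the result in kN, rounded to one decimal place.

458.3 kN

(R or Lr) → Lr = 129.5 kN.
(1) 1.2(153.3) + 0.6(101.6) + 0.6(178.1) + 0.6(101.5) + 0.3(152.0) = 458.3
(2) 1.35(153.3) = 207.0
(3) 1.2(153.3) + 1.7(129.5) = 404.1
The controlling combination is 1, giving 458.3 kN.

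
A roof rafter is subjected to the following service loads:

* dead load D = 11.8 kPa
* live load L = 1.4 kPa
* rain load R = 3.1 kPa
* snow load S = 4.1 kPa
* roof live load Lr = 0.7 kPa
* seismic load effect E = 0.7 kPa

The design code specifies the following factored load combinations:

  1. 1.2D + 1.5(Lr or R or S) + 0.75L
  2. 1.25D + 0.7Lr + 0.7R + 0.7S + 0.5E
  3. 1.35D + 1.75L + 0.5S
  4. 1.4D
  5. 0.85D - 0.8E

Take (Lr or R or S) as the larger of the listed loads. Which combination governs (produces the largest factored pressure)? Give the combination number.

Combination 1

(Lr or R or S) → S = 4.1 kPa.
1. 1.2(11.8) + 1.5(4.1) + 0.75(1.4) = 21.4
2. 1.25(11.8) + 0.7(0.7) + 0.7(3.1) + 0.7(4.1) + 0.5(0.7) = 20.6
3. 1.35(11.8) + 1.75(1.4) + 0.5(4.1) = 20.4
4. 1.4(11.8) = 16.5
5. 0.85(11.8) - 0.8(0.7) = 9.5
The largest value is 21.4 kPa from combination 1.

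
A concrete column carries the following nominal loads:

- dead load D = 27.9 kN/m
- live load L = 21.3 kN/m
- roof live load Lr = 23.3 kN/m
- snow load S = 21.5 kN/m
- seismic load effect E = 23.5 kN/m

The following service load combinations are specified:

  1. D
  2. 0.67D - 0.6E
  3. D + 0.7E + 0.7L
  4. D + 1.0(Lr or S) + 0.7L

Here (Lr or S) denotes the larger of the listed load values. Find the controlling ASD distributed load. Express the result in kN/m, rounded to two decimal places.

(Lr or S) → Lr = 23.3 kN/m.
1. 1.0(27.9) = 27.90
2. 0.67(27.9) - 0.6(23.5) = 18.69 - 14.10 = 4.59
3. 1.0(27.9) + 0.7(23.5) + 0.7(21.3) = 27.90 + 16.45 + 14.91 = 59.26
4. 1.0(27.9) + 1.0(23.3) + 0.7(21.3) = 27.90 + 23.30 + 14.91 = 66.11
Combination 4 governs: w = 66.11 kN/m.

66.11 kN/m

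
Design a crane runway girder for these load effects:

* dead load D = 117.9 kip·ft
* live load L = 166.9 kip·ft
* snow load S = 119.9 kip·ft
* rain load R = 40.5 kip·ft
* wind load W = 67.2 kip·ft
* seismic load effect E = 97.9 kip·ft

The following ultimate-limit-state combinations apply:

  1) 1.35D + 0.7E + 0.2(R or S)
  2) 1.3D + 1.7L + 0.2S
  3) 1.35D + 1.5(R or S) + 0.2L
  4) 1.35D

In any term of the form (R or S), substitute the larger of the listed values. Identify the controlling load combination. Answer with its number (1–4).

Combination 2

(R or S) → S = 119.9 kip·ft.
1) 1.35(117.9) + 0.7(97.9) + 0.2(119.9) = 159.2 + 68.5 + 24.0 = 251.7
2) 1.3(117.9) + 1.7(166.9) + 0.2(119.9) = 153.3 + 283.7 + 24.0 = 461.0
3) 1.35(117.9) + 1.5(119.9) + 0.2(166.9) = 372.4
4) 1.35(117.9) = 159.2
The largest value is 461.0 kip·ft from combination 2.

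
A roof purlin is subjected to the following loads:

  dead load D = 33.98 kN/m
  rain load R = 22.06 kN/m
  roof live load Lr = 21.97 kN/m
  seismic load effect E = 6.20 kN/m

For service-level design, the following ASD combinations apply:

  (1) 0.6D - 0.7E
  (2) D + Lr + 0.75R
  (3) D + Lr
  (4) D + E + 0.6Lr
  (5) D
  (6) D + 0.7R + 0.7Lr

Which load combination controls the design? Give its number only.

Combination 2

(1) 0.6(33.98) - 0.7(6.20) = 20.39 - 4.34 = 16.05
(2) 1.0(33.98) + 1.0(21.97) + 0.75(22.06) = 33.98 + 21.97 + 16.55 = 72.50
(3) 1.0(33.98) + 1.0(21.97) = 33.98 + 21.97 = 55.95
(4) 1.0(33.98) + 1.0(6.20) + 0.6(21.97) = 33.98 + 6.20 + 13.18 = 53.36
(5) 1.0(33.98) = 33.98
(6) 1.0(33.98) + 0.7(22.06) + 0.7(21.97) = 33.98 + 15.44 + 15.38 = 64.80
The largest value is 72.50 kN/m from combination 2.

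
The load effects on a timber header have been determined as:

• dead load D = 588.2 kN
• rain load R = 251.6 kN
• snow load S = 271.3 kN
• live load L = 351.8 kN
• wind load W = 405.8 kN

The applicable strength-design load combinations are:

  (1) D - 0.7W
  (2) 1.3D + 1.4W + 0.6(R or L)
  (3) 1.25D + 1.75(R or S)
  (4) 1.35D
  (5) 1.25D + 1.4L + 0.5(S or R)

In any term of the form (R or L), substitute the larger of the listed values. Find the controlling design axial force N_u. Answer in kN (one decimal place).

(R or L) → L = 351.8 kN; (R or S) → S = 271.3 kN; (S or R) → S = 271.3 kN.
(1) 1.0(588.2) - 0.7(405.8) = 588.2 - 284.1 = 304.1
(2) 1.3(588.2) + 1.4(405.8) + 0.6(351.8) = 764.7 + 568.1 + 211.1 = 1543.9
(3) 1.25(588.2) + 1.75(271.3) = 1210.0
(4) 1.35(588.2) = 794.1
(5) 1.25(588.2) + 1.4(351.8) + 0.5(271.3) = 1363.4
Maximum is from combination 2.

1543.9 kN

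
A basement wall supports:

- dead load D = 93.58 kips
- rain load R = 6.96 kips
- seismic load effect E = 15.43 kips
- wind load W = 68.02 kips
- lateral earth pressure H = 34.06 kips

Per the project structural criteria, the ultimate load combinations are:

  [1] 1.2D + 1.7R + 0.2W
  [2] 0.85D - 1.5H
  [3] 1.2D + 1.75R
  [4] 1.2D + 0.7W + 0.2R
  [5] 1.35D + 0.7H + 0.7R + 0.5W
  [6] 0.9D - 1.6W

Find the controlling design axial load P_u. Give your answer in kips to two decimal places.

189.06 kips

[1] 1.2(93.58) + 1.7(6.96) + 0.2(68.02) = 137.73
[2] 0.85(93.58) - 1.5(34.06) = 28.45
[3] 1.2(93.58) + 1.75(6.96) = 124.48
[4] 1.2(93.58) + 0.7(68.02) + 0.2(6.96) = 161.30
[5] 1.35(93.58) + 0.7(34.06) + 0.7(6.96) + 0.5(68.02) = 189.06
[6] 0.9(93.58) - 1.6(68.02) = -24.61
Maximum is from combination 5.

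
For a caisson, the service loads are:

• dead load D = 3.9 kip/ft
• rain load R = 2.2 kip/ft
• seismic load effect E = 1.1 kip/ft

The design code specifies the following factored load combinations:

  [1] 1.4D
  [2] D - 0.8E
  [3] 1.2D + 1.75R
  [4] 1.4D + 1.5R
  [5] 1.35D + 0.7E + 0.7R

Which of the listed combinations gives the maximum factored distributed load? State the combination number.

[1] 1.4(3.9) = 5.46
[2] 1.0(3.9) - 0.8(1.1) = 3.90 - 0.88 = 3.02
[3] 1.2(3.9) + 1.75(2.2) = 4.68 + 3.85 = 8.53
[4] 1.4(3.9) + 1.5(2.2) = 5.46 + 3.30 = 8.76
[5] 1.35(3.9) + 0.7(1.1) + 0.7(2.2) = 5.27 + 0.77 + 1.54 = 7.58
The largest value is 8.76 kip/ft from combination 4.

Combination 4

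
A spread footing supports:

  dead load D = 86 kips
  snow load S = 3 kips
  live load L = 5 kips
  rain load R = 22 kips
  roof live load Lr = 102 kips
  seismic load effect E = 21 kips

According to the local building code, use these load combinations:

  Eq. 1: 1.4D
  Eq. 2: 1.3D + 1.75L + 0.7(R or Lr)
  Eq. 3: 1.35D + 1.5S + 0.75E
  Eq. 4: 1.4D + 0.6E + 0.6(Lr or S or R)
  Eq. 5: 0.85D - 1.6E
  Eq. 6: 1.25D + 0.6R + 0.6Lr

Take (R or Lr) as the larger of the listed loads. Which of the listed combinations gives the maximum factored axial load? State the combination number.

(R or Lr) → Lr = 102 kips; (Lr or S or R) → Lr = 102 kips.
Eq. 1: 1.4(86) = 120.4
Eq. 2: 1.3(86) + 1.75(5) + 0.7(102) = 192.0
Eq. 3: 1.35(86) + 1.5(3) + 0.75(21) = 136.4
Eq. 4: 1.4(86) + 0.6(21) + 0.6(102) = 194.2
Eq. 5: 0.85(86) - 1.6(21) = 39.5
Eq. 6: 1.25(86) + 0.6(22) + 0.6(102) = 181.9
The largest value is 194.2 kips from combination 4.

Combination 4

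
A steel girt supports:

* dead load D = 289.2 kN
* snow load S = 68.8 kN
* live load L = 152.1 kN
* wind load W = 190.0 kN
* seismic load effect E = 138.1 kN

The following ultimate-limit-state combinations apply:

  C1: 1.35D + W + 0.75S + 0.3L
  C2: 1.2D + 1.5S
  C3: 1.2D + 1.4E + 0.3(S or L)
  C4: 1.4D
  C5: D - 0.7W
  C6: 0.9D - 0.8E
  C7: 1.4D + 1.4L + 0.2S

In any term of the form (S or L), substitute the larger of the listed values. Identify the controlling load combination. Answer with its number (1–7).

Combination 1

(S or L) → L = 152.1 kN.
C1: 1.35(289.2) + 1.0(190.0) + 0.75(68.8) + 0.3(152.1) = 677.7
C2: 1.2(289.2) + 1.5(68.8) = 347.0 + 103.2 = 450.2
C3: 1.2(289.2) + 1.4(138.1) + 0.3(152.1) = 586.0
C4: 1.4(289.2) = 404.9
C5: 1.0(289.2) - 0.7(190.0) = 289.2 - 133.0 = 156.2
C6: 0.9(289.2) - 0.8(138.1) = 260.3 - 110.5 = 149.8
C7: 1.4(289.2) + 1.4(152.1) + 0.2(68.8) = 404.9 + 212.9 + 13.8 = 631.6
The largest value is 677.7 kN from combination 1.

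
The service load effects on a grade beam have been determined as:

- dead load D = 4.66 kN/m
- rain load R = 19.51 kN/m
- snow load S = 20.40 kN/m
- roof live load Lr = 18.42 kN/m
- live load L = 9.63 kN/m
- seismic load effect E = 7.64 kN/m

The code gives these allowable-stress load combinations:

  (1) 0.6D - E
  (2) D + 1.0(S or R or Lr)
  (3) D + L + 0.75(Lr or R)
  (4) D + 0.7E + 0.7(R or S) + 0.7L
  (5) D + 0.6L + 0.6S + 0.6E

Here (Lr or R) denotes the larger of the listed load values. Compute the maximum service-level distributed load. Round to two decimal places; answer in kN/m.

31.03 kN/m

(S or R or Lr) → S = 20.40 kN/m; (Lr or R) → R = 19.51 kN/m; (R or S) → S = 20.40 kN/m.
(1) 0.6(4.66) - 1.0(7.64) = 2.80 - 7.64 = -4.84
(2) 1.0(4.66) + 1.0(20.40) = 4.66 + 20.40 = 25.06
(3) 1.0(4.66) + 1.0(9.63) + 0.75(19.51) = 4.66 + 9.63 + 14.63 = 28.92
(4) 1.0(4.66) + 0.7(7.64) + 0.7(20.40) + 0.7(9.63) = 4.66 + 5.35 + 14.28 + 6.74 = 31.03
(5) 1.0(4.66) + 0.6(9.63) + 0.6(20.40) + 0.6(7.64) = 4.66 + 5.78 + 12.24 + 4.58 = 27.26
The controlling combination is 4, giving 31.03 kN/m.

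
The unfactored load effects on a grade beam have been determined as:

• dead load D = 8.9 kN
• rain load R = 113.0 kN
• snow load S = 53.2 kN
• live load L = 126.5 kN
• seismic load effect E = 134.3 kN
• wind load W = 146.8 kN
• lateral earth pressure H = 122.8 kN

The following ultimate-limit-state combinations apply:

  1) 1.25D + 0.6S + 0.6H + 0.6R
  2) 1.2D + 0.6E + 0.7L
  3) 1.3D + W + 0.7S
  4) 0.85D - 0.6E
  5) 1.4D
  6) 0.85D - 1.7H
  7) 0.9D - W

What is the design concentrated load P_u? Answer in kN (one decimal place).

1) 1.25(8.9) + 0.6(53.2) + 0.6(122.8) + 0.6(113.0) = 11.1 + 31.9 + 73.7 + 67.8 = 184.5
2) 1.2(8.9) + 0.6(134.3) + 0.7(126.5) = 179.8
3) 1.3(8.9) + 1.0(146.8) + 0.7(53.2) = 11.6 + 146.8 + 37.2 = 195.6
4) 0.85(8.9) - 0.6(134.3) = 7.6 - 80.6 = -73.0
5) 1.4(8.9) = 12.5
6) 0.85(8.9) - 1.7(122.8) = 7.6 - 208.8 = -201.2
7) 0.9(8.9) - 1.0(146.8) = 8.0 - 146.8 = -138.8
Combination 3 governs: P_u = 195.6 kN.

195.6 kN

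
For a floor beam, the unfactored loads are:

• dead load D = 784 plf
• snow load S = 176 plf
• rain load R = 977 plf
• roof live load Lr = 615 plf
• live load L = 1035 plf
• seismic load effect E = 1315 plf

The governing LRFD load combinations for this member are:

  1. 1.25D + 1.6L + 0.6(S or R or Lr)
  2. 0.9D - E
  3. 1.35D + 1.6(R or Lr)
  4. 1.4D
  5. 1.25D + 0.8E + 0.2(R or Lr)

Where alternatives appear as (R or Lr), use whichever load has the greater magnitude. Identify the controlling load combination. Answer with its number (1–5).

(S or R or Lr) → R = 977 plf; (R or Lr) → R = 977 plf.
1. 1.25(784) + 1.6(1035) + 0.6(977) = 980.0 + 1656.0 + 586.2 = 3222.2
2. 0.9(784) - 1.0(1315) = 705.6 - 1315.0 = -609.4
3. 1.35(784) + 1.6(977) = 1058.4 + 1563.2 = 2621.6
4. 1.4(784) = 1097.6
5. 1.25(784) + 0.8(1315) + 0.2(977) = 980.0 + 1052.0 + 195.4 = 2227.4
The largest value is 3222.2 plf from combination 1.

Combination 1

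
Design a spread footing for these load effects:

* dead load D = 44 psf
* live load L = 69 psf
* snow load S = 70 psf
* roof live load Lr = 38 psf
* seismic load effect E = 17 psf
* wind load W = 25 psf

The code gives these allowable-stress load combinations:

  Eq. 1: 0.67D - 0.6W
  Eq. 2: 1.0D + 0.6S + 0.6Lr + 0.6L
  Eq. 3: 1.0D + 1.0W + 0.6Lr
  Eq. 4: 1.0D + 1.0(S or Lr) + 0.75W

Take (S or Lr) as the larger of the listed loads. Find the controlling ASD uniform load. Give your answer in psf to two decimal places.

(S or Lr) → S = 70 psf.
Eq. 1: 0.67(44) - 0.6(25) = 14.48
Eq. 2: 1.0(44) + 0.6(70) + 0.6(38) + 0.6(69) = 150.20
Eq. 3: 1.0(44) + 1.0(25) + 0.6(38) = 91.80
Eq. 4: 1.0(44) + 1.0(70) + 0.75(25) = 132.75
Combination 2 governs: q = 150.20 psf.

150.20 psf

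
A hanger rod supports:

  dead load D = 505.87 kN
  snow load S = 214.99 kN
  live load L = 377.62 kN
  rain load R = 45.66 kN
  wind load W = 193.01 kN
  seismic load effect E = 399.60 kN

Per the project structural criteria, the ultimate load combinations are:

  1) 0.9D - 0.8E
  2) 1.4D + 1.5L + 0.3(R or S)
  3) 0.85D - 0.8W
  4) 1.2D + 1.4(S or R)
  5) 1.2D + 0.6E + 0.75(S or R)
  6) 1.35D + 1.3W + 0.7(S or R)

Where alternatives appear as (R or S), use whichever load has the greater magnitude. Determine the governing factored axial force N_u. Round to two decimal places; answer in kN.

1339.15 kN

(R or S) → S = 214.99 kN; (S or R) → S = 214.99 kN.
1) 0.9(505.87) - 0.8(399.60) = 455.28 - 319.68 = 135.60
2) 1.4(505.87) + 1.5(377.62) + 0.3(214.99) = 708.22 + 566.43 + 64.50 = 1339.15
3) 0.85(505.87) - 0.8(193.01) = 429.99 - 154.41 = 275.58
4) 1.2(505.87) + 1.4(214.99) = 607.04 + 300.99 = 908.03
5) 1.2(505.87) + 0.6(399.60) + 0.75(214.99) = 1008.05
6) 1.35(505.87) + 1.3(193.01) + 0.7(214.99) = 1084.33
The controlling combination is 2, giving 1339.15 kN.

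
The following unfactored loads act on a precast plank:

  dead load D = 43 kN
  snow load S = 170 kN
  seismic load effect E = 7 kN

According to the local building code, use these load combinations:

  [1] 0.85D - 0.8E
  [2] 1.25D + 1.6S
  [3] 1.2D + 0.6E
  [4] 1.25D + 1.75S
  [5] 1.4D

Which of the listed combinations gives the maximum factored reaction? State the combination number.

[1] 0.85(43) - 0.8(7) = 36.55 - 5.60 = 30.95
[2] 1.25(43) + 1.6(170) = 53.75 + 272.00 = 325.75
[3] 1.2(43) + 0.6(7) = 51.60 + 4.20 = 55.80
[4] 1.25(43) + 1.75(170) = 53.75 + 297.50 = 351.25
[5] 1.4(43) = 60.20
The largest value is 351.25 kN from combination 4.

Combination 4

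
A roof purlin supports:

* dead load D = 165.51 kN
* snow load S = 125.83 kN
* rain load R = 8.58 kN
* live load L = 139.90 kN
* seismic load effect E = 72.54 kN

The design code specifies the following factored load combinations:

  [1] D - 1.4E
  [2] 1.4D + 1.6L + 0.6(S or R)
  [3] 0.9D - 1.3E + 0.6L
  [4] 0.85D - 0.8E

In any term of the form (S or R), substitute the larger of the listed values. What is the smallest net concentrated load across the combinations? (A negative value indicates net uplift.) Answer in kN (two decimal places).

63.95 kN

(S or R) → S = 125.83 kN.
[1] 1.0(165.51) - 1.4(72.54) = 165.51 - 101.56 = 63.95
[2] 1.4(165.51) + 1.6(139.90) + 0.6(125.83) = 231.71 + 223.84 + 75.50 = 531.05
[3] 0.9(165.51) - 1.3(72.54) + 0.6(139.90) = 148.96 - 94.30 + 83.94 = 138.60
[4] 0.85(165.51) - 0.8(72.54) = 140.68 - 58.03 = 82.65
Combination 1 gives the minimum: 63.95 kN.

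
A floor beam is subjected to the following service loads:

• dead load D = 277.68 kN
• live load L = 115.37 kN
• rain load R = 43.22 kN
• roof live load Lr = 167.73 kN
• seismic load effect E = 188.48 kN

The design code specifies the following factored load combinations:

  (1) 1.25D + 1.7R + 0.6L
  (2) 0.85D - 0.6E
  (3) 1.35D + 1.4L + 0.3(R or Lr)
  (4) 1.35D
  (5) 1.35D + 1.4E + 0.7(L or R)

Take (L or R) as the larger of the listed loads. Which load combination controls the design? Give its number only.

(R or Lr) → Lr = 167.73 kN; (L or R) → L = 115.37 kN.
(1) 1.25(277.68) + 1.7(43.22) + 0.6(115.37) = 489.80
(2) 0.85(277.68) - 0.6(188.48) = 236.03 - 113.09 = 122.94
(3) 1.35(277.68) + 1.4(115.37) + 0.3(167.73) = 374.87 + 161.52 + 50.32 = 586.71
(4) 1.35(277.68) = 374.87
(5) 1.35(277.68) + 1.4(188.48) + 0.7(115.37) = 374.87 + 263.87 + 80.76 = 719.50
The largest value is 719.50 kN from combination 5.

Combination 5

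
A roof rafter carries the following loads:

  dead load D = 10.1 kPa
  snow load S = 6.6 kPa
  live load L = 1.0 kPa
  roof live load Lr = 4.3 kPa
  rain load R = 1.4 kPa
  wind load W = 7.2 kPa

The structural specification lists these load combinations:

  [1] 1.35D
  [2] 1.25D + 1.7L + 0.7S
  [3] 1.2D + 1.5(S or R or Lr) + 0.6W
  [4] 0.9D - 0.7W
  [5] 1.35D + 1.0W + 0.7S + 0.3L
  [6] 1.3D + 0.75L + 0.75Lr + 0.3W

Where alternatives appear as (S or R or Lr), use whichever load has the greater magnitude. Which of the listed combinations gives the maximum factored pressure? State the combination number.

Combination 3

(S or R or Lr) → S = 6.6 kPa.
[1] 1.35(10.1) = 13.6
[2] 1.25(10.1) + 1.7(1.0) + 0.7(6.6) = 18.9
[3] 1.2(10.1) + 1.5(6.6) + 0.6(7.2) = 26.3
[4] 0.9(10.1) - 0.7(7.2) = 4.1
[5] 1.35(10.1) + 1.0(7.2) + 0.7(6.6) + 0.3(1.0) = 25.8
[6] 1.3(10.1) + 0.75(1.0) + 0.75(4.3) + 0.3(7.2) = 19.3
The largest value is 26.3 kPa from combination 3.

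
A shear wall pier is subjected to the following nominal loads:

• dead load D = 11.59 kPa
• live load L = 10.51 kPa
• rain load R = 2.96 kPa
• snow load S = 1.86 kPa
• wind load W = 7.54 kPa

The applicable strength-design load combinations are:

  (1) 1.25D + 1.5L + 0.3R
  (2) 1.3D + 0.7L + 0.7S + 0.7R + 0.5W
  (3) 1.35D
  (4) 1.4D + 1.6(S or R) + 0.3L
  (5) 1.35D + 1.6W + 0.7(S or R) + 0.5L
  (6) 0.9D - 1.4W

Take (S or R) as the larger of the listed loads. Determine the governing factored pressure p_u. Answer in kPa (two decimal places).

35.04 kPa

(S or R) → R = 2.96 kPa.
(1) 1.25(11.59) + 1.5(10.51) + 0.3(2.96) = 31.14
(2) 1.3(11.59) + 0.7(10.51) + 0.7(1.86) + 0.7(2.96) + 0.5(7.54) = 15.07 + 7.36 + 1.30 + 2.07 + 3.77 = 29.57
(3) 1.35(11.59) = 15.65
(4) 1.4(11.59) + 1.6(2.96) + 0.3(10.51) = 16.23 + 4.74 + 3.15 = 24.12
(5) 1.35(11.59) + 1.6(7.54) + 0.7(2.96) + 0.5(10.51) = 15.65 + 12.06 + 2.07 + 5.26 = 35.04
(6) 0.9(11.59) - 1.4(7.54) = 10.43 - 10.56 = -0.13
Combination 5 governs: p_u = 35.04 kPa.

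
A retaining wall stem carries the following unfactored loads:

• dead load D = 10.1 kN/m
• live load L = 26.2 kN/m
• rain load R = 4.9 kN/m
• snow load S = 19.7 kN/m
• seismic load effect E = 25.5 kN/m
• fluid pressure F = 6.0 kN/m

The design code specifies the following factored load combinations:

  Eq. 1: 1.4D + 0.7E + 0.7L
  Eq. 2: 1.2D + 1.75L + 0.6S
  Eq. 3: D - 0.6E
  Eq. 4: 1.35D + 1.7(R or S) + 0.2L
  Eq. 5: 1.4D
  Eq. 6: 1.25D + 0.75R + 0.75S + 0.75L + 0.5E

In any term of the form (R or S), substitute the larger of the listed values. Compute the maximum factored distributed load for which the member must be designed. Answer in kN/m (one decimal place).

(R or S) → S = 19.7 kN/m.
Eq. 1: 1.4(10.1) + 0.7(25.5) + 0.7(26.2) = 14.1 + 17.9 + 18.3 = 50.3
Eq. 2: 1.2(10.1) + 1.75(26.2) + 0.6(19.7) = 12.1 + 45.9 + 11.8 = 69.8
Eq. 3: 1.0(10.1) - 0.6(25.5) = 10.1 - 15.3 = -5.2
Eq. 4: 1.35(10.1) + 1.7(19.7) + 0.2(26.2) = 52.4
Eq. 5: 1.4(10.1) = 14.1
Eq. 6: 1.25(10.1) + 0.75(4.9) + 0.75(19.7) + 0.75(26.2) + 0.5(25.5) = 63.5
The controlling combination is 2, giving 69.8 kN/m.

69.8 kN/m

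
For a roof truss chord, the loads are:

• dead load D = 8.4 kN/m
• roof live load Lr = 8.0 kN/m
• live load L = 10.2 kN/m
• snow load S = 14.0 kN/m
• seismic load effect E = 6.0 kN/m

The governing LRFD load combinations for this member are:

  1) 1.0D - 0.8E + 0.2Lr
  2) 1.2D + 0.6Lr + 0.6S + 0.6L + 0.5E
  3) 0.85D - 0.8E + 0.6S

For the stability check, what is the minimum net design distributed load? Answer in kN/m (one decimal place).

1) 1.0(8.4) - 0.8(6.0) + 0.2(8.0) = 5.2
2) 1.2(8.4) + 0.6(8.0) + 0.6(14.0) + 0.6(10.2) + 0.5(6.0) = 32.4
3) 0.85(8.4) - 0.8(6.0) + 0.6(14.0) = 10.7
Combination 1 gives the minimum: 5.2 kN/m.

5.2 kN/m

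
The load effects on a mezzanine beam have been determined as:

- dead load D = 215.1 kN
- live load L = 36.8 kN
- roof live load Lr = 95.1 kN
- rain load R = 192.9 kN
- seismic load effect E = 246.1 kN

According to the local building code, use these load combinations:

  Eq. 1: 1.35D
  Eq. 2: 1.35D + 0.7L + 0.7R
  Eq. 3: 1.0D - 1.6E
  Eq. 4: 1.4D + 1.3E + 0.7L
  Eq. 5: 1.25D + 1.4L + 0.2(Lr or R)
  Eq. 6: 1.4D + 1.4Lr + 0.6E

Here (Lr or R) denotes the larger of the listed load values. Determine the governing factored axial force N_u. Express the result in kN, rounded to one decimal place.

646.8 kN

(Lr or R) → R = 192.9 kN.
Eq. 1: 1.35(215.1) = 290.4
Eq. 2: 1.35(215.1) + 0.7(36.8) + 0.7(192.9) = 290.4 + 25.8 + 135.0 = 451.2
Eq. 3: 1.0(215.1) - 1.6(246.1) = 215.1 - 393.8 = -178.7
Eq. 4: 1.4(215.1) + 1.3(246.1) + 0.7(36.8) = 301.1 + 319.9 + 25.8 = 646.8
Eq. 5: 1.25(215.1) + 1.4(36.8) + 0.2(192.9) = 268.9 + 51.5 + 38.6 = 359.0
Eq. 6: 1.4(215.1) + 1.4(95.1) + 0.6(246.1) = 301.1 + 133.1 + 147.7 = 581.9
Maximum is from combination 4.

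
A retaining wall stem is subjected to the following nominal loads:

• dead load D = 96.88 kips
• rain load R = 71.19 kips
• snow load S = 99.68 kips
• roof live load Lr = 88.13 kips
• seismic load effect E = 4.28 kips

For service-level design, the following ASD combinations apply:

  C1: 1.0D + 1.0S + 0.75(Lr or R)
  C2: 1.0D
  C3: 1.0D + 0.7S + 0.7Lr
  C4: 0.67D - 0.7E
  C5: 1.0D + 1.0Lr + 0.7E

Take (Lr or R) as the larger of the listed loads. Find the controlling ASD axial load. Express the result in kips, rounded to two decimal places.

262.66 kips

(Lr or R) → Lr = 88.13 kips.
C1: 1.0(96.88) + 1.0(99.68) + 0.75(88.13) = 262.66
C2: 1.0(96.88) = 96.88
C3: 1.0(96.88) + 0.7(99.68) + 0.7(88.13) = 228.35
C4: 0.67(96.88) - 0.7(4.28) = 61.91
C5: 1.0(96.88) + 1.0(88.13) + 0.7(4.28) = 188.01
Maximum is from combination 1.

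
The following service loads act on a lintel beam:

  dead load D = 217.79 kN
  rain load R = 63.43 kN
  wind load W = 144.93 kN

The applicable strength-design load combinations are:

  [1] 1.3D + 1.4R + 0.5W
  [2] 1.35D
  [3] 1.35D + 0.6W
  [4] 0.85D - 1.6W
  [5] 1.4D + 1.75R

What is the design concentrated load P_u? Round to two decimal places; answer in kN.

444.39 kN

[1] 1.3(217.79) + 1.4(63.43) + 0.5(144.93) = 444.39
[2] 1.35(217.79) = 294.02
[3] 1.35(217.79) + 0.6(144.93) = 380.97
[4] 0.85(217.79) - 1.6(144.93) = 185.12 - 231.89 = -46.77
[5] 1.4(217.79) + 1.75(63.43) = 304.91 + 111.00 = 415.91
Maximum is from combination 1.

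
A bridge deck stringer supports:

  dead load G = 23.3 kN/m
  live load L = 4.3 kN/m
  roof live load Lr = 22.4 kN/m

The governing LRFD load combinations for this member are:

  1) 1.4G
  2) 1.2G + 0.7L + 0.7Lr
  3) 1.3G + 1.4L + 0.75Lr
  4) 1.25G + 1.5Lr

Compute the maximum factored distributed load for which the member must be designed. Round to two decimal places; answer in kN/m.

1) 1.4(23.3) = 32.62
2) 1.2(23.3) + 0.7(4.3) + 0.7(22.4) = 27.96 + 3.01 + 15.68 = 46.65
3) 1.3(23.3) + 1.4(4.3) + 0.75(22.4) = 30.29 + 6.02 + 16.80 = 53.11
4) 1.25(23.3) + 1.5(22.4) = 29.13 + 33.60 = 62.73
The controlling combination is 4, giving 62.73 kN/m.

62.73 kN/m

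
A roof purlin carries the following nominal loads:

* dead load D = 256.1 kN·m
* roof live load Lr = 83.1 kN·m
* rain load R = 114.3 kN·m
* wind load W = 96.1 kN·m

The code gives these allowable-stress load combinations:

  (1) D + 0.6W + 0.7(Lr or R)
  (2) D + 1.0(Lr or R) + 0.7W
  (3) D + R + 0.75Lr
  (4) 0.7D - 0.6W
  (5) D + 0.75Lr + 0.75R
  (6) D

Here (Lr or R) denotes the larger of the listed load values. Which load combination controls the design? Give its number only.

Combination 2

(Lr or R) → R = 114.3 kN·m.
(1) 1.0(256.1) + 0.6(96.1) + 0.7(114.3) = 393.77
(2) 1.0(256.1) + 1.0(114.3) + 0.7(96.1) = 437.67
(3) 1.0(256.1) + 1.0(114.3) + 0.75(83.1) = 432.73
(4) 0.7(256.1) - 0.6(96.1) = 121.61
(5) 1.0(256.1) + 0.75(83.1) + 0.75(114.3) = 404.15
(6) 1.0(256.1) = 256.10
The largest value is 437.67 kN·m from combination 2.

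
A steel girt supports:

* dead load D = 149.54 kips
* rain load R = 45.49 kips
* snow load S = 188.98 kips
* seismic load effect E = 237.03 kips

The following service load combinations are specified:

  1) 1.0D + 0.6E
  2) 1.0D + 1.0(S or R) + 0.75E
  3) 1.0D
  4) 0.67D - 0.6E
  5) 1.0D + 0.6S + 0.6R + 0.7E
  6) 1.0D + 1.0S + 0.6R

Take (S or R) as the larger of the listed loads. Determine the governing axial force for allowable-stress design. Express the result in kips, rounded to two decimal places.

(S or R) → S = 188.98 kips.
1) 1.0(149.54) + 0.6(237.03) = 149.54 + 142.22 = 291.76
2) 1.0(149.54) + 1.0(188.98) + 0.75(237.03) = 149.54 + 188.98 + 177.77 = 516.29
3) 1.0(149.54) = 149.54
4) 0.67(149.54) - 0.6(237.03) = 100.19 - 142.22 = -42.03
5) 1.0(149.54) + 0.6(188.98) + 0.6(45.49) + 0.7(237.03) = 149.54 + 113.39 + 27.29 + 165.92 = 456.14
6) 1.0(149.54) + 1.0(188.98) + 0.6(45.49) = 149.54 + 188.98 + 27.29 = 365.81
Combination 2 governs: P = 516.29 kips.

516.29 kips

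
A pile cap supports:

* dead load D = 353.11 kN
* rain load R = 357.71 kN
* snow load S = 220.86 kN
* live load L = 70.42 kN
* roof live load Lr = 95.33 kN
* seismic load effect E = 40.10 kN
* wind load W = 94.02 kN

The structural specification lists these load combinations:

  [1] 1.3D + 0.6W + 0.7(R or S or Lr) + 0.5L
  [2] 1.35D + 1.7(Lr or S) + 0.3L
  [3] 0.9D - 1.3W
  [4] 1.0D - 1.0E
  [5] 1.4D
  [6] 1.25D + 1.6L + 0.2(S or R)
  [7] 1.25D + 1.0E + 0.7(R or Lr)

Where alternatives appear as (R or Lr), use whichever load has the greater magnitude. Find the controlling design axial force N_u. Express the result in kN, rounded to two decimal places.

(R or S or Lr) → R = 357.71 kN; (Lr or S) → S = 220.86 kN; (S or R) → R = 357.71 kN; (R or Lr) → R = 357.71 kN.
[1] 1.3(353.11) + 0.6(94.02) + 0.7(357.71) + 0.5(70.42) = 459.04 + 56.41 + 250.40 + 35.21 = 801.06
[2] 1.35(353.11) + 1.7(220.86) + 0.3(70.42) = 476.70 + 375.46 + 21.13 = 873.29
[3] 0.9(353.11) - 1.3(94.02) = 317.80 - 122.23 = 195.57
[4] 1.0(353.11) - 1.0(40.10) = 353.11 - 40.10 = 313.01
[5] 1.4(353.11) = 494.35
[6] 1.25(353.11) + 1.6(70.42) + 0.2(357.71) = 441.39 + 112.67 + 71.54 = 625.60
[7] 1.25(353.11) + 1.0(40.10) + 0.7(357.71) = 731.88
Maximum is from combination 2.

873.29 kN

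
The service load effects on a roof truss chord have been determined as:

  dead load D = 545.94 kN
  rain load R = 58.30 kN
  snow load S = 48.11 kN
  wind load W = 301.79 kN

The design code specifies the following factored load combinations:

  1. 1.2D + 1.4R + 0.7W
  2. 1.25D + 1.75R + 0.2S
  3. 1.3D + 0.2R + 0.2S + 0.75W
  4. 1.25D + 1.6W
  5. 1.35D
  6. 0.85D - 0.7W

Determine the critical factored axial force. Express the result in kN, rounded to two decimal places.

1165.29 kN

1. 1.2(545.94) + 1.4(58.30) + 0.7(301.79) = 655.13 + 81.62 + 211.25 = 948.00
2. 1.25(545.94) + 1.75(58.30) + 0.2(48.11) = 794.07
3. 1.3(545.94) + 0.2(58.30) + 0.2(48.11) + 0.75(301.79) = 957.35
4. 1.25(545.94) + 1.6(301.79) = 682.43 + 482.86 = 1165.29
5. 1.35(545.94) = 737.02
6. 0.85(545.94) - 0.7(301.79) = 464.05 - 211.25 = 252.80
The controlling combination is 4, giving 1165.29 kN.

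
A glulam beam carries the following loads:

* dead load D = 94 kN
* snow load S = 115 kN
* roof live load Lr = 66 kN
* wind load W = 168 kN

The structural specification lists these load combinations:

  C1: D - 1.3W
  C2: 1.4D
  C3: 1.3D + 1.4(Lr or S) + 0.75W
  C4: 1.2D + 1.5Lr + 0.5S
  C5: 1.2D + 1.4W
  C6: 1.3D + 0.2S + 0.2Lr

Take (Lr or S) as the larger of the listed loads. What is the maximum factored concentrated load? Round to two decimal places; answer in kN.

409.20 kN

(Lr or S) → S = 115 kN.
C1: 1.0(94) - 1.3(168) = 94.00 - 218.40 = -124.40
C2: 1.4(94) = 131.60
C3: 1.3(94) + 1.4(115) + 0.75(168) = 122.20 + 161.00 + 126.00 = 409.20
C4: 1.2(94) + 1.5(66) + 0.5(115) = 112.80 + 99.00 + 57.50 = 269.30
C5: 1.2(94) + 1.4(168) = 112.80 + 235.20 = 348.00
C6: 1.3(94) + 0.2(115) + 0.2(66) = 122.20 + 23.00 + 13.20 = 158.40
Maximum is from combination 3.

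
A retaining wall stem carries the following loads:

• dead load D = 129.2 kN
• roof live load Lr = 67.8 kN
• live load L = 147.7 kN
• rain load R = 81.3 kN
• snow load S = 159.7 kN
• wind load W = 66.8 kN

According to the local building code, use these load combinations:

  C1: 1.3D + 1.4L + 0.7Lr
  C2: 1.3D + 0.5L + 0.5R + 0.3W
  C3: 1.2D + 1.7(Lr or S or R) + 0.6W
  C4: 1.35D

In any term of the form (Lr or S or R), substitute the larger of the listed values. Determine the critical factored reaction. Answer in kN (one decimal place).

(Lr or S or R) → S = 159.7 kN.
C1: 1.3(129.2) + 1.4(147.7) + 0.7(67.8) = 422.2
C2: 1.3(129.2) + 0.5(147.7) + 0.5(81.3) + 0.3(66.8) = 302.5
C3: 1.2(129.2) + 1.7(159.7) + 0.6(66.8) = 155.0 + 271.5 + 40.1 = 466.6
C4: 1.35(129.2) = 174.4
Combination 3 governs: V_u = 466.6 kN.

466.6 kN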